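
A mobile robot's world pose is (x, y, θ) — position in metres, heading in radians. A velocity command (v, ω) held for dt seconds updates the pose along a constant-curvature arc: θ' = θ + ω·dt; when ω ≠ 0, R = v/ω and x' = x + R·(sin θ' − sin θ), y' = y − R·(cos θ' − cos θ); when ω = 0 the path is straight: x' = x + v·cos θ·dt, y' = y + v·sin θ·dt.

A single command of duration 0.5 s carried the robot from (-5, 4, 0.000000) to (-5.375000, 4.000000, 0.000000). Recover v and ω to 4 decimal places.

Δθ = 0.000000 − 0.000000 = 0.000000
ω = Δθ/dt = 0.000000/0.5 = 0.0000
ω = 0 → v = (Δx·cos θ + Δy·sin θ)/dt = -0.7500

v = -0.7500, ω = 0.0000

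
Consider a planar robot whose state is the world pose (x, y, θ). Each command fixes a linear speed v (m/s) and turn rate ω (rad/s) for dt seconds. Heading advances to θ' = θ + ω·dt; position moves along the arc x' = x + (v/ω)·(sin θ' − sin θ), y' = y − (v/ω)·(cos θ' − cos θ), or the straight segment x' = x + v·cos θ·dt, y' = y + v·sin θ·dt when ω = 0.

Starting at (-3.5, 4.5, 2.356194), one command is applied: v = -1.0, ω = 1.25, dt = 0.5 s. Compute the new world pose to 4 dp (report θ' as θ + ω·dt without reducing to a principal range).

(-3.0621, 4.2760, 2.9812)

θ' = 2.3562 + 1.25·0.5 = 2.9812
R = v/ω = -1.0/1.25 = -0.8000
x' = -3.5 + -0.8000·(sin 2.9812 − sin 2.3562) = -3.0621
y' = 4.5 − -0.8000·(cos 2.9812 − cos 2.3562) = 4.2760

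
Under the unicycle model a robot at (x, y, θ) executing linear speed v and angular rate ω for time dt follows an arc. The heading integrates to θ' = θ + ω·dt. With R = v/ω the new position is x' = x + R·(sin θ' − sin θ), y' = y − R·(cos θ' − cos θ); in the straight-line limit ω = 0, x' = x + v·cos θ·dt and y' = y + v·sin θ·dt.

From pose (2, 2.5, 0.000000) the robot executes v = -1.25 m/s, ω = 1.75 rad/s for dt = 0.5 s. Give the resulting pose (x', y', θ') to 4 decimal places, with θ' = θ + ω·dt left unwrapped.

θ' = 0.0000 + 1.75·0.5 = 0.8750
R = v/ω = -1.25/1.75 = -0.7143
x' = 2 + -0.7143·(sin 0.8750 − sin 0.0000) = 1.4518
y' = 2.5 − -0.7143·(cos 0.8750 − cos 0.0000) = 2.2436

(1.4518, 2.2436, 0.8750)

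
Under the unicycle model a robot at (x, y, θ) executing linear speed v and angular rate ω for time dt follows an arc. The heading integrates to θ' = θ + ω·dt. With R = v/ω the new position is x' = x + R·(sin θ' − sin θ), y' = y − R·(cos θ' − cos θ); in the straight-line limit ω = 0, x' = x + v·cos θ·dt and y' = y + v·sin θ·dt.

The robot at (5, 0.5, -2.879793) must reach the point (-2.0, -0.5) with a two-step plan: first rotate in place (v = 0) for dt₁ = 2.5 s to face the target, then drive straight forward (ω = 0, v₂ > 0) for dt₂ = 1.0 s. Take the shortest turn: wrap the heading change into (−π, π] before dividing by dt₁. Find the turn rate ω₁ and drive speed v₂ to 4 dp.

heading to target = atan2(-0.5−0.5, -2−5) = -2.9997
Δθ = wrap(-2.9997 − -2.8798) = -0.1199; ω₁ = Δθ/dt₁ = -0.0480
distance = √((-2−5)² + (-0.5−0.5)²) = 7.0711; v₂ = distance/dt₂ = 7.0711

ω₁ = -0.0480, v₂ = 7.0711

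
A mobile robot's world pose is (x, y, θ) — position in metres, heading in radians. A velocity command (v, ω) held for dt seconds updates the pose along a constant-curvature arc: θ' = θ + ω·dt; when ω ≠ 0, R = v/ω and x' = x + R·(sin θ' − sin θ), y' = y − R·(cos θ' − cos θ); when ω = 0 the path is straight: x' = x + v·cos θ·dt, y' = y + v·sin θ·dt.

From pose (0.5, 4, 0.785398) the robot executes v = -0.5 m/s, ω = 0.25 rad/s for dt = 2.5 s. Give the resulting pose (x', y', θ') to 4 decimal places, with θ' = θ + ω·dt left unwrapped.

(-0.0601, 2.9052, 1.4104)

θ' = 0.7854 + 0.25·2.5 = 1.4104
R = v/ω = -0.5/0.25 = -2.0000
x' = 0.5 + -2.0000·(sin 1.4104 − sin 0.7854) = -0.0601
y' = 4 − -2.0000·(cos 1.4104 − cos 0.7854) = 2.9052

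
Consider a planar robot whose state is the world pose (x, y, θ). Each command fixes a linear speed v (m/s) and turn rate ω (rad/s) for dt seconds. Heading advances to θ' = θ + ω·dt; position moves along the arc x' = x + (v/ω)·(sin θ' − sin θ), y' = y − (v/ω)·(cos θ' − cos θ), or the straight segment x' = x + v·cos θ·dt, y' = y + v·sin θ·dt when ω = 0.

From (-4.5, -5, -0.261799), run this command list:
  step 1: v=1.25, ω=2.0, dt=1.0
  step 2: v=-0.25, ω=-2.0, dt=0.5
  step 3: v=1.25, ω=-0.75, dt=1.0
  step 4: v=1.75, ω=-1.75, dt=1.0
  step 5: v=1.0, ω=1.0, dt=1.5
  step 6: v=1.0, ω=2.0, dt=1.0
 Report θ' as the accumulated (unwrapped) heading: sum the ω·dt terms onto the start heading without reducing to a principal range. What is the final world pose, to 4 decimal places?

(-0.3044, -5.7510, 1.7382)

step 1: θ'=1.7382 (R=0.6250) → pose (-3.7220, -4.2922, 1.7382)
step 2: θ'=0.7382 (R=0.1250) → pose (-3.7611, -4.4054, 0.7382)
step 3: θ'=-0.0118 (R=-1.6667) → pose (-2.6198, -3.9717, -0.0118)
step 4: θ'=-1.7618 (R=-1.0000) → pose (-1.6498, -5.1615, -1.7618)
step 5: θ'=-0.2618 (R=1.0000) → pose (-0.9268, -6.3172, -0.2618)
step 6: θ'=1.7382 (R=0.5000) → pose (-0.3044, -5.7510, 1.7382)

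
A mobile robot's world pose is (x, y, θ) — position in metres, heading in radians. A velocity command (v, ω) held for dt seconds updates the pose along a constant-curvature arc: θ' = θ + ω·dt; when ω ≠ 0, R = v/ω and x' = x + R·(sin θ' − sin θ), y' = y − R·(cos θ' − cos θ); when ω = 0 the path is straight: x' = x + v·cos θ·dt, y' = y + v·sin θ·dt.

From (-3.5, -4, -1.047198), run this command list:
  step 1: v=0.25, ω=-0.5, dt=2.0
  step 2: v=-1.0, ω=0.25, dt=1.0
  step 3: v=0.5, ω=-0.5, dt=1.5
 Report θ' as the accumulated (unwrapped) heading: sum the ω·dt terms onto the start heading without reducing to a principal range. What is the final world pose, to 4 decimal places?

step 1: θ'=-2.0472 (R=-0.5000) → pose (-3.4887, -4.4793, -2.0472)
step 2: θ'=-1.7972 (R=-4.0000) → pose (-3.1454, -3.5428, -1.7972)
step 3: θ'=-2.5472 (R=-1.0000) → pose (-3.5598, -4.1469, -2.5472)

(-3.5598, -4.1469, -2.5472)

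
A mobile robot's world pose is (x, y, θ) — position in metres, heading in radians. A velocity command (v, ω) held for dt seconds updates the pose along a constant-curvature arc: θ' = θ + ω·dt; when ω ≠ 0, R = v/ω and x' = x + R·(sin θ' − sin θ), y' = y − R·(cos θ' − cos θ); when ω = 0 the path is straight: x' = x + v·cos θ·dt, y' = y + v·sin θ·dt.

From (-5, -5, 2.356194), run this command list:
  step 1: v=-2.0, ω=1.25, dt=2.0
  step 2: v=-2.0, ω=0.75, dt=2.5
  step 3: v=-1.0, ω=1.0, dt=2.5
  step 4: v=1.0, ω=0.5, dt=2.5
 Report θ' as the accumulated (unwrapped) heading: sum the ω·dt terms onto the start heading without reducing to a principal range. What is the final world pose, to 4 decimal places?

step 1: θ'=4.8562 (R=-1.6000) → pose (-2.2851, -3.6393, 4.8562)
step 2: θ'=6.7312 (R=-2.6667) → pose (-6.0794, -1.6180, 6.7312)
step 3: θ'=9.2312 (R=-1.0000) → pose (-5.8386, -3.5006, 9.2312)
step 4: θ'=10.4812 (R=2.0000) → pose (-7.9646, -4.4793, 10.4812)

(-7.9646, -4.4793, 10.4812)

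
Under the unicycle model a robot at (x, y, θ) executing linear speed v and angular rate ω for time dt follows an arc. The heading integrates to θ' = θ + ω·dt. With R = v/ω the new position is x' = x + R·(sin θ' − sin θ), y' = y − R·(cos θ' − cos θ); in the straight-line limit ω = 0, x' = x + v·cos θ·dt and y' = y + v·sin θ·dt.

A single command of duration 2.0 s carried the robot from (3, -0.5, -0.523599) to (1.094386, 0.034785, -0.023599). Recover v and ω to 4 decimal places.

Δθ = -0.023599 − -0.523599 = 0.500000
ω = Δθ/dt = 0.500000/2.0 = 0.2500
R = Δx/(sin θ' − sin θ) = -4.0000
v = R·ω = -4.0000·0.2500 = -1.0000

v = -1.0000, ω = 0.2500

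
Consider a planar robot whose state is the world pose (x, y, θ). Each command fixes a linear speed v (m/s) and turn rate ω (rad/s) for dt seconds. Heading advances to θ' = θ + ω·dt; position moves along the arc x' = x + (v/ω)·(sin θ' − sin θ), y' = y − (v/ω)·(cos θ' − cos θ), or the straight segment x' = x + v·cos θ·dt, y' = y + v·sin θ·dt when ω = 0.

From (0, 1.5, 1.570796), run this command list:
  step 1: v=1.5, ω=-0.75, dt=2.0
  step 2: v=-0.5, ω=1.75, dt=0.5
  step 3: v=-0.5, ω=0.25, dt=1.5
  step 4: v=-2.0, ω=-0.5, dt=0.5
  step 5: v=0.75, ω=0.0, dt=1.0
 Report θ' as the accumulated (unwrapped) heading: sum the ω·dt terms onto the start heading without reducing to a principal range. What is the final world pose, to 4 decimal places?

step 1: θ'=0.0708 (R=-2.0000) → pose (1.8585, 3.4950, 0.0708)
step 2: θ'=0.9458 (R=-0.2857) → pose (1.6470, 3.3772, 0.9458)
step 3: θ'=1.3208 (R=-2.0000) → pose (1.3311, 2.7018, 1.3208)
step 4: θ'=1.0708 (R=4.0000) → pose (0.9658, 1.7737, 1.0708)
step 5: θ'=1.0708 (straight) → pose (1.3254, 2.4319, 1.0708)

(1.3254, 2.4319, 1.0708)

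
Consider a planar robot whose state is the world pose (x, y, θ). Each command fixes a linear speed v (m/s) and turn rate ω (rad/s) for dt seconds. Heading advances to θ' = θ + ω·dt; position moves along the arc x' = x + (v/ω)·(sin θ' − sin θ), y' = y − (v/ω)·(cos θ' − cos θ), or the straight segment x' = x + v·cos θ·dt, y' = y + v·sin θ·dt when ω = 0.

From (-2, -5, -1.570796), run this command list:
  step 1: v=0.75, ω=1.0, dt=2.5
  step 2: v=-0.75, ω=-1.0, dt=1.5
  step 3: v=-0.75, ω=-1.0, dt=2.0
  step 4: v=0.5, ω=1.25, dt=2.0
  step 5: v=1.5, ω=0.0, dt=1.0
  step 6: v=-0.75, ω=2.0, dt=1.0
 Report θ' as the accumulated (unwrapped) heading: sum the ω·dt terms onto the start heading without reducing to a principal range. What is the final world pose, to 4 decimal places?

(-0.3489, -5.7162, 1.9292)

step 1: θ'=0.9292 (R=0.7500) → pose (-0.6491, -5.4489, 0.9292)
step 2: θ'=-0.5708 (R=0.7500) → pose (-1.6552, -5.6311, -0.5708)
step 3: θ'=-2.5708 (R=0.7500) → pose (-1.6552, -4.3689, -2.5708)
step 4: θ'=-0.0708 (R=0.4000) → pose (-1.4674, -5.1045, -0.0708)
step 5: θ'=-0.0708 (straight) → pose (0.0288, -5.2106, -0.0708)
step 6: θ'=1.9292 (R=-0.3750) → pose (-0.3489, -5.7162, 1.9292)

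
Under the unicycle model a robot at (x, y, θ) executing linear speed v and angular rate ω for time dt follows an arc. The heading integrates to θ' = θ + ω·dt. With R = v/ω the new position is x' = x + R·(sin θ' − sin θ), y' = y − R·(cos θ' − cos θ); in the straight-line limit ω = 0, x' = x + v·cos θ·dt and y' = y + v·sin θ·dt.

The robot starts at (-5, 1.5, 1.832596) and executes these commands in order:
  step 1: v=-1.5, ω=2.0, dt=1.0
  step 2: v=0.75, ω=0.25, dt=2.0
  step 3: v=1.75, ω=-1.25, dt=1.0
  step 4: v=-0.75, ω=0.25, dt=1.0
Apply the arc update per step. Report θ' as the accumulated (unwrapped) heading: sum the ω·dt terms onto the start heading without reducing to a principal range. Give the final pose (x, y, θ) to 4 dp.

(-5.3082, -0.9127, 3.3326)

step 1: θ'=3.8326 (R=-0.7500) → pose (-3.7976, 1.1162, 3.8326)
step 2: θ'=4.3326 (R=3.0000) → pose (-4.6719, -0.0835, 4.3326)
step 3: θ'=3.0826 (R=-1.4000) → pose (-6.0547, -0.9620, 3.0826)
step 4: θ'=3.3326 (R=-3.0000) → pose (-5.3082, -0.9127, 3.3326)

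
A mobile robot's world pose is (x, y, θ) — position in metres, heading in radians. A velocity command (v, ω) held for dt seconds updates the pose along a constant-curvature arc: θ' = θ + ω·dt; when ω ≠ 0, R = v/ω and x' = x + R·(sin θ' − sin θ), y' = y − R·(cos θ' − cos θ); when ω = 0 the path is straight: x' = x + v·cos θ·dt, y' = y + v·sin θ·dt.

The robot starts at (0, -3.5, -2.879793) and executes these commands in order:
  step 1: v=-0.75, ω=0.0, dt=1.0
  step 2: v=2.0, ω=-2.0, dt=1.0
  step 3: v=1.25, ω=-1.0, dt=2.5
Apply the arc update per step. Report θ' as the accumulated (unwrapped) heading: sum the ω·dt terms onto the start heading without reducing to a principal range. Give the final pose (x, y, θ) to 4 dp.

(1.8242, -1.8108, -7.3798)

step 1: θ'=-2.8798 (straight) → pose (0.7244, -3.3059, -2.8798)
step 2: θ'=-4.8798 (R=-1.0000) → pose (-0.5204, -2.1733, -4.8798)
step 3: θ'=-7.3798 (R=-1.2500) → pose (1.8242, -1.8108, -7.3798)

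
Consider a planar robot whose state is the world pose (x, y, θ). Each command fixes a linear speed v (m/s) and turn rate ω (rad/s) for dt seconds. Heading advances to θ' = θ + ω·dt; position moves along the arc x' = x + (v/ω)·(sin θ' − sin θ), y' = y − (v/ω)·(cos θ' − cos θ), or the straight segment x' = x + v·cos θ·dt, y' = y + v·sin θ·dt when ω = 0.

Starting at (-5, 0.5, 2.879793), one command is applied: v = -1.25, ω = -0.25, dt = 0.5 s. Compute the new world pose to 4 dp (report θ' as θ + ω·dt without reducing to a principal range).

θ' = 2.8798 + -0.25·0.5 = 2.7548
R = v/ω = -1.25/-0.25 = 5.0000
x' = -5 + 5.0000·(sin 2.7548 − sin 2.8798) = -4.4080
y' = 0.5 − 5.0000·(cos 2.7548 − cos 2.8798) = 0.3010

(-4.4080, 0.3010, 2.7548)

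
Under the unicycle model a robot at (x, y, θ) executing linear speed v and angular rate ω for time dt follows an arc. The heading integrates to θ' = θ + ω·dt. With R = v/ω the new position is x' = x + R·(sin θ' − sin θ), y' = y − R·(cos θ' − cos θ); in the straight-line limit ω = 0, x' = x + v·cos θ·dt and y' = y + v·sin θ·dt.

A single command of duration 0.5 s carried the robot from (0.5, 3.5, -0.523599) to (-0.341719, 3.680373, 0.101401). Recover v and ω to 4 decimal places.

v = -1.7500, ω = 1.2500

Δθ = 0.101401 − -0.523599 = 0.625000
ω = Δθ/dt = 0.625000/0.5 = 1.2500
R = Δx/(sin θ' − sin θ) = -1.4000
v = R·ω = -1.4000·1.2500 = -1.7500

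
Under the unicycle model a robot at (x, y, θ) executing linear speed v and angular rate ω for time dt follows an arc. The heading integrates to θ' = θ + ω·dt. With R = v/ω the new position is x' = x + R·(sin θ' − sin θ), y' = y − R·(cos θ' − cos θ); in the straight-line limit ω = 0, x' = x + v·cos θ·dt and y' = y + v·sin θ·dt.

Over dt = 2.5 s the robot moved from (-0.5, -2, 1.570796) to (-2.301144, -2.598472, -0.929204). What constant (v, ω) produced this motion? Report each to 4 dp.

v = -1.0000, ω = -1.0000

Δθ = -0.929204 − 1.570796 = -2.500000
ω = Δθ/dt = -2.500000/2.5 = -1.0000
R = Δx/(sin θ' − sin θ) = 1.0000
v = R·ω = 1.0000·-1.0000 = -1.0000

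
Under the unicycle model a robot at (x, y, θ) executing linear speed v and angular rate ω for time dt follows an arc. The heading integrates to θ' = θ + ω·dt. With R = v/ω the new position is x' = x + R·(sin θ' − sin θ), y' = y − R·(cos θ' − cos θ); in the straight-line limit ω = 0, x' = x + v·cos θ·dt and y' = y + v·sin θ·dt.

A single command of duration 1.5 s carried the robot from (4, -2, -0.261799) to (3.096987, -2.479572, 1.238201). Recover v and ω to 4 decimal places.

Δθ = 1.238201 − -0.261799 = 1.500000
ω = Δθ/dt = 1.500000/1.5 = 1.0000
R = Δx/(sin θ' − sin θ) = -0.7500
v = R·ω = -0.7500·1.0000 = -0.7500

v = -0.7500, ω = 1.0000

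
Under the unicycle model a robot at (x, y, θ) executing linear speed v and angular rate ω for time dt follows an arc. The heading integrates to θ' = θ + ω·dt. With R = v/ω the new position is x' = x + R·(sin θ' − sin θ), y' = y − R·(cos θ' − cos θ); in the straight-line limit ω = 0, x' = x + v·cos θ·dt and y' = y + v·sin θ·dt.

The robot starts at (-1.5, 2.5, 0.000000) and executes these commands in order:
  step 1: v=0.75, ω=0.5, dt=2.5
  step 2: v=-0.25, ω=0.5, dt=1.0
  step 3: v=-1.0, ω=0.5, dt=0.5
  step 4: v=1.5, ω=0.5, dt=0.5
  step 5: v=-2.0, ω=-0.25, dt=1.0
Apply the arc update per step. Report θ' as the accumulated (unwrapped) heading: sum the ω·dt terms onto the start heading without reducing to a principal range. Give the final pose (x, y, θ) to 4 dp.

(0.7115, 1.7443, 2.0000)

step 1: θ'=1.2500 (R=1.5000) → pose (-0.0765, 3.5270, 1.2500)
step 2: θ'=1.7500 (R=-0.5000) → pose (-0.0940, 3.2802, 1.7500)
step 3: θ'=2.0000 (R=-2.0000) → pose (0.0554, 2.8044, 2.0000)
step 4: θ'=2.2500 (R=3.0000) → pose (-0.3383, 3.4405, 2.2500)
step 5: θ'=2.0000 (R=8.0000) → pose (0.7115, 1.7443, 2.0000)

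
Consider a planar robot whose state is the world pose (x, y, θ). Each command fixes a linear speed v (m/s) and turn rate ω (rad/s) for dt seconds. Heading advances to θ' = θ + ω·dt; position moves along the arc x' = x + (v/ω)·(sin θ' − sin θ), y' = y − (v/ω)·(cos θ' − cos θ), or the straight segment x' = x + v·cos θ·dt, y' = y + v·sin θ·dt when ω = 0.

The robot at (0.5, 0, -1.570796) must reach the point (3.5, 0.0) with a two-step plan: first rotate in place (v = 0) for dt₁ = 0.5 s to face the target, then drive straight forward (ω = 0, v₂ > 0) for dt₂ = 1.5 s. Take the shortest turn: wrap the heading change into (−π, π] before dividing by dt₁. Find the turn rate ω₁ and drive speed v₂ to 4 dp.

ω₁ = 3.1416, v₂ = 2.0000

heading to target = atan2(0−0, 3.5−0.5) = 0.0000
Δθ = wrap(0.0000 − -1.5708) = 1.5708; ω₁ = Δθ/dt₁ = 3.1416
distance = √((3.5−0.5)² + (0−0)²) = 3.0000; v₂ = distance/dt₂ = 2.0000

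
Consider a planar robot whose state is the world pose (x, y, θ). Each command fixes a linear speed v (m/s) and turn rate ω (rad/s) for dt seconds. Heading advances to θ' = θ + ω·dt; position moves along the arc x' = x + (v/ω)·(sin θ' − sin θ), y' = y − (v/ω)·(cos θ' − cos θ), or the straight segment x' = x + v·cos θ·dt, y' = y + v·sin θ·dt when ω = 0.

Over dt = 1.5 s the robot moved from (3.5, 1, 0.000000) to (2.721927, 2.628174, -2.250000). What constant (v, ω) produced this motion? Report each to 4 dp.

Δθ = -2.250000 − 0.000000 = -2.250000
ω = Δθ/dt = -2.250000/1.5 = -1.5000
R = −Δy/(cos θ' − cos θ) = 1.0000
v = R·ω = 1.0000·-1.5000 = -1.5000

v = -1.5000, ω = -1.5000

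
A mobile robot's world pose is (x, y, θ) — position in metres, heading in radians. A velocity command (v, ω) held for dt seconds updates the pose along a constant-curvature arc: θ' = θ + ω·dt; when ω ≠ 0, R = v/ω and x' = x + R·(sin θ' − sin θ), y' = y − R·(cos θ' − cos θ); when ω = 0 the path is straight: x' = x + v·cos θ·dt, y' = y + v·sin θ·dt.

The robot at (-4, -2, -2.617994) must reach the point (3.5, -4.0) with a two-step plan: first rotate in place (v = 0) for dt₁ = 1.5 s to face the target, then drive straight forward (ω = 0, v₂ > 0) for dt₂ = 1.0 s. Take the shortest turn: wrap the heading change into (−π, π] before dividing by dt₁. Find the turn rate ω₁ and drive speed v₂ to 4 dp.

ω₁ = 1.5716, v₂ = 7.7621

heading to target = atan2(-4−-2, 3.5−-4) = -0.2606
Δθ = wrap(-0.2606 − -2.6180) = 2.3574; ω₁ = Δθ/dt₁ = 1.5716
distance = √((3.5−-4)² + (-4−-2)²) = 7.7621; v₂ = distance/dt₂ = 7.7621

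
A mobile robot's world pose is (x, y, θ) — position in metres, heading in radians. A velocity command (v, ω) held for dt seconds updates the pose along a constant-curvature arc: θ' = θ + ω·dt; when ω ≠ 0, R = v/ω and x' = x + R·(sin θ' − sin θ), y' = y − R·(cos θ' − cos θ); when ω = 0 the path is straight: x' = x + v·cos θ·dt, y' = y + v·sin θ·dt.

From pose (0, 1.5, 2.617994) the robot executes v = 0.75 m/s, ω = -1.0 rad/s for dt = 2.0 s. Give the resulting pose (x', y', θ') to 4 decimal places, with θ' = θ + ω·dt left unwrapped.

(-0.0596, 2.7608, 0.6180)

θ' = 2.6180 + -1.0·2.0 = 0.6180
R = v/ω = 0.75/-1.0 = -0.7500
x' = 0 + -0.7500·(sin 0.6180 − sin 2.6180) = -0.0596
y' = 1.5 − -0.7500·(cos 0.6180 − cos 2.6180) = 2.7608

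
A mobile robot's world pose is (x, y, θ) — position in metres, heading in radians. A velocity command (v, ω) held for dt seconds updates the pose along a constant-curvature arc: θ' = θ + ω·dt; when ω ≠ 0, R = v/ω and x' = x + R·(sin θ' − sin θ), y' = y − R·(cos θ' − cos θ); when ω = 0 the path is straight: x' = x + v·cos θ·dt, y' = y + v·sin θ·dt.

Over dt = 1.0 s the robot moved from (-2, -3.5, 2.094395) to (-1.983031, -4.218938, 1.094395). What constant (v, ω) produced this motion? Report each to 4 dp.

v = -0.7500, ω = -1.0000

Δθ = 1.094395 − 2.094395 = -1.000000
ω = Δθ/dt = -1.000000/1.0 = -1.0000
R = −Δy/(cos θ' − cos θ) = 0.7500
v = R·ω = 0.7500·-1.0000 = -0.7500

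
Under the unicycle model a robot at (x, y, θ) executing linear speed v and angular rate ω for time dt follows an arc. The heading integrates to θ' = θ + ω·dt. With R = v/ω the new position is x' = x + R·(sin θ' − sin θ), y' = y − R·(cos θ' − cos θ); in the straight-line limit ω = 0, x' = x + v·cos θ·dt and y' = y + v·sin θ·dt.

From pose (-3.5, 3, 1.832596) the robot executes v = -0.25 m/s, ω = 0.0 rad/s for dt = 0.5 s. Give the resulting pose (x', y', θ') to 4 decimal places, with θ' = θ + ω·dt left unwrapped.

θ' = 1.8326 + 0.0·0.5 = 1.8326
ω = 0 → straight: x' = -3.5 + -0.25·cos(1.8326)·0.5 = -3.4676
y' = 3 + -0.25·sin(1.8326)·0.5 = 2.8793

(-3.4676, 2.8793, 1.8326)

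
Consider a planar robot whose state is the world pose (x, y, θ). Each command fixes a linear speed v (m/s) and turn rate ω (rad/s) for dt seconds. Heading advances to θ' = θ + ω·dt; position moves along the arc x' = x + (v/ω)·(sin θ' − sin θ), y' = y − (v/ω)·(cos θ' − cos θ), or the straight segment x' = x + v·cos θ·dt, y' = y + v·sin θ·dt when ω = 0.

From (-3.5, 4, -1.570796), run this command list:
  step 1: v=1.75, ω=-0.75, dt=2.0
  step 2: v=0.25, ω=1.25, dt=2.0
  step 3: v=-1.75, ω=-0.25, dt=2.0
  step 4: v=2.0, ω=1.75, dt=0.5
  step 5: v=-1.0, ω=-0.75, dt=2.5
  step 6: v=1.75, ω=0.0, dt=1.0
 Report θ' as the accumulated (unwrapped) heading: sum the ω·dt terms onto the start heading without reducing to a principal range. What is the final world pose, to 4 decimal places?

step 1: θ'=-3.0708 (R=-2.3333) → pose (-5.6683, 1.6725, -3.0708)
step 2: θ'=-0.5708 (R=0.2000) → pose (-5.7622, 1.3047, -0.5708)
step 3: θ'=-1.0708 (R=7.0000) → pose (-8.1232, 3.8390, -1.0708)
step 4: θ'=-0.1958 (R=1.1429) → pose (-7.3425, 3.2659, -0.1958)
step 5: θ'=-2.0708 (R=1.3333) → pose (-8.2533, 5.2130, -2.0708)
step 6: θ'=-2.0708 (straight) → pose (-9.0923, 3.6773, -2.0708)

(-9.0923, 3.6773, -2.0708)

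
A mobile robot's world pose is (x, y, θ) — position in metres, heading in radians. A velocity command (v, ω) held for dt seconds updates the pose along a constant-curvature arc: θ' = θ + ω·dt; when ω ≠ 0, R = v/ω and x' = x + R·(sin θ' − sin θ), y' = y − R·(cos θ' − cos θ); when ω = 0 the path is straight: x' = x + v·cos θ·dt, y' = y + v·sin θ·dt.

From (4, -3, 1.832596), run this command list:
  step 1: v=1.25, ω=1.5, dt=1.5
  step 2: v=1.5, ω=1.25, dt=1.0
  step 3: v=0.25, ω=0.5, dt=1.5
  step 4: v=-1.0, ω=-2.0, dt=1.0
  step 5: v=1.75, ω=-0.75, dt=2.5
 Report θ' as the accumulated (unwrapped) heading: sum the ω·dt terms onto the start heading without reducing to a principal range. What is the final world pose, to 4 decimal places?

step 1: θ'=4.0826 (R=0.8333) → pose (2.5216, -2.7249, 4.0826)
step 2: θ'=5.3326 (R=1.2000) → pose (2.5149, -4.1291, 5.3326)
step 3: θ'=6.0826 (R=0.5000) → pose (2.8221, -4.3285, 6.0826)
step 4: θ'=4.0826 (R=0.5000) → pose (2.5177, -3.5440, 4.0826)
step 5: θ'=2.2076 (R=-2.3333) → pose (-1.2440, -3.5572, 2.2076)

(-1.2440, -3.5572, 2.2076)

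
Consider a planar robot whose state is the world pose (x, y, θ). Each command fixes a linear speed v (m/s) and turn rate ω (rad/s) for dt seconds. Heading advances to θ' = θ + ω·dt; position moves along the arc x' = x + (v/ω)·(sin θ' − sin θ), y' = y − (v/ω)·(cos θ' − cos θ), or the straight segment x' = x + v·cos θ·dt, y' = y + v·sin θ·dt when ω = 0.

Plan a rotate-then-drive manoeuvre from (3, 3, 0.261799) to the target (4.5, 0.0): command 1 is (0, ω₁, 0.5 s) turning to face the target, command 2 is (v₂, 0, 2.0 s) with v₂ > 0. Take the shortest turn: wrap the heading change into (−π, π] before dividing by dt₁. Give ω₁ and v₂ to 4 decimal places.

heading to target = atan2(0−3, 4.5−3) = -1.1071
Δθ = wrap(-1.1071 − 0.2618) = -1.3689; ω₁ = Δθ/dt₁ = -2.7379
distance = √((4.5−3)² + (0−3)²) = 3.3541; v₂ = distance/dt₂ = 1.6771

ω₁ = -2.7379, v₂ = 1.6771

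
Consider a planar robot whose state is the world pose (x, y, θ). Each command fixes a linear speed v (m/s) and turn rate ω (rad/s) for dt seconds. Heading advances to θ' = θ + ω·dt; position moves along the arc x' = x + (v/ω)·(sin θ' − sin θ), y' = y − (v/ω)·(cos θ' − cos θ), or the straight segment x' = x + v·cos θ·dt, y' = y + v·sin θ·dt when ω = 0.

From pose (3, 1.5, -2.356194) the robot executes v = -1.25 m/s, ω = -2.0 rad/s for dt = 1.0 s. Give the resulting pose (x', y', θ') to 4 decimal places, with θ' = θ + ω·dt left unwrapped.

θ' = -2.3562 + -2.0·1.0 = -4.3562
R = v/ω = -1.25/-2.0 = 0.6250
x' = 3 + 0.6250·(sin -4.3562 − sin -2.3562) = 4.0277
y' = 1.5 − 0.6250·(cos -4.3562 − cos -2.3562) = 1.2760

(4.0277, 1.2760, -4.3562)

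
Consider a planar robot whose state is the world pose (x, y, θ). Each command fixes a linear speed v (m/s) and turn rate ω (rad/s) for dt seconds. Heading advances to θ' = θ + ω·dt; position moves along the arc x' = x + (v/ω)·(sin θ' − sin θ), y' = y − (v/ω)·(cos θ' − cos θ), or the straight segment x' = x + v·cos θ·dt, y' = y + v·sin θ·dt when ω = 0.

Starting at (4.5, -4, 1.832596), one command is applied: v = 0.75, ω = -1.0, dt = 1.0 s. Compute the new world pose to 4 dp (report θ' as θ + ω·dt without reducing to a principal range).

(4.6697, -3.3012, 0.8326)

θ' = 1.8326 + -1.0·1.0 = 0.8326
R = v/ω = 0.75/-1.0 = -0.7500
x' = 4.5 + -0.7500·(sin 0.8326 − sin 1.8326) = 4.6697
y' = -4 − -0.7500·(cos 0.8326 − cos 1.8326) = -3.3012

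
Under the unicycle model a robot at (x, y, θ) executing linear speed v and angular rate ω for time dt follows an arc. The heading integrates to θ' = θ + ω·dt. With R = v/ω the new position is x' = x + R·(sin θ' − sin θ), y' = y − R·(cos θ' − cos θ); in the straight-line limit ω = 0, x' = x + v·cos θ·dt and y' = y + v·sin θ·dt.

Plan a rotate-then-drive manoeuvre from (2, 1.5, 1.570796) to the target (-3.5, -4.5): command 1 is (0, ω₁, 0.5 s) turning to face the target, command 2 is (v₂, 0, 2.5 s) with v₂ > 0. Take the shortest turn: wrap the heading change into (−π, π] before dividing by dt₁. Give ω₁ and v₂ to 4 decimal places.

ω₁ = 4.7993, v₂ = 3.2558

heading to target = atan2(-4.5−1.5, -3.5−2) = -2.3127
Δθ = wrap(-2.3127 − 1.5708) = 2.3996; ω₁ = Δθ/dt₁ = 4.7993
distance = √((-3.5−2)² + (-4.5−1.5)²) = 8.1394; v₂ = distance/dt₂ = 3.2558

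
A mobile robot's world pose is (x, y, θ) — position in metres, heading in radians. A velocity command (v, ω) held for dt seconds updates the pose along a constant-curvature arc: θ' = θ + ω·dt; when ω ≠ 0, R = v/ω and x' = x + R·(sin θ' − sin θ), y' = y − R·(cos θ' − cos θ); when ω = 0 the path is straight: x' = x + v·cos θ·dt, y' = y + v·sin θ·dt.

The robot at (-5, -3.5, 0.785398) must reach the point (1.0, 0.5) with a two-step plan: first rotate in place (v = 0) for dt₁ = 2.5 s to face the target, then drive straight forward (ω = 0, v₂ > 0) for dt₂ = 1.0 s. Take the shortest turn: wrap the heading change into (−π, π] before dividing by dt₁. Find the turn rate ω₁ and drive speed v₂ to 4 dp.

heading to target = atan2(0.5−-3.5, 1−-5) = 0.5880
Δθ = wrap(0.5880 − 0.7854) = -0.1974; ω₁ = Δθ/dt₁ = -0.0790
distance = √((1−-5)² + (0.5−-3.5)²) = 7.2111; v₂ = distance/dt₂ = 7.2111

ω₁ = -0.0790, v₂ = 7.2111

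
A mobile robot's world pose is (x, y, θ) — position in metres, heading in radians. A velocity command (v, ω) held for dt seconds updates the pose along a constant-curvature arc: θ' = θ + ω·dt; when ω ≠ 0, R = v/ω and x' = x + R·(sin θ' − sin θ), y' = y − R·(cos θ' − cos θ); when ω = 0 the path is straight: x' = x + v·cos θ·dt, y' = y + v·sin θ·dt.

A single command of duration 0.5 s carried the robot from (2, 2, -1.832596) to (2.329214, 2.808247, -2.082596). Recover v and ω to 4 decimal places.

Δθ = -2.082596 − -1.832596 = -0.250000
ω = Δθ/dt = -0.250000/0.5 = -0.5000
R = −Δy/(cos θ' − cos θ) = 3.5000
v = R·ω = 3.5000·-0.5000 = -1.7500

v = -1.7500, ω = -0.5000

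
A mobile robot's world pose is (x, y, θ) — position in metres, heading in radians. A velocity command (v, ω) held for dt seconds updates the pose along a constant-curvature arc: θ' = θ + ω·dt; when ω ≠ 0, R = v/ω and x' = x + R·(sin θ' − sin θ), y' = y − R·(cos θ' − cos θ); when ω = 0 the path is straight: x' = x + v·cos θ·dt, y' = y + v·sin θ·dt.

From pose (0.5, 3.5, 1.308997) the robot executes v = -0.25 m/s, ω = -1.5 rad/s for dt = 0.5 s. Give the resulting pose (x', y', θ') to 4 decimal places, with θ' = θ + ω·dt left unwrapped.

(0.4274, 3.4018, 0.5590)

θ' = 1.3090 + -1.5·0.5 = 0.5590
R = v/ω = -0.25/-1.5 = 0.1667
x' = 0.5 + 0.1667·(sin 0.5590 − sin 1.3090) = 0.4274
y' = 3.5 − 0.1667·(cos 0.5590 − cos 1.3090) = 3.4018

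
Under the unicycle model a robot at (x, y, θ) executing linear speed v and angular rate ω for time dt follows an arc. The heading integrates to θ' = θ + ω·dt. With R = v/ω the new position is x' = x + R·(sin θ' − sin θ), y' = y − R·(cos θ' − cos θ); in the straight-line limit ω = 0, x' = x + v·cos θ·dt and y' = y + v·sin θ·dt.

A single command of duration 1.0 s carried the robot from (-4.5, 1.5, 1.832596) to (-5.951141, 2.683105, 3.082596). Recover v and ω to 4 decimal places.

Δθ = 3.082596 − 1.832596 = 1.250000
ω = Δθ/dt = 1.250000/1.0 = 1.2500
R = Δx/(sin θ' − sin θ) = 1.6000
v = R·ω = 1.6000·1.2500 = 2.0000

v = 2.0000, ω = 1.2500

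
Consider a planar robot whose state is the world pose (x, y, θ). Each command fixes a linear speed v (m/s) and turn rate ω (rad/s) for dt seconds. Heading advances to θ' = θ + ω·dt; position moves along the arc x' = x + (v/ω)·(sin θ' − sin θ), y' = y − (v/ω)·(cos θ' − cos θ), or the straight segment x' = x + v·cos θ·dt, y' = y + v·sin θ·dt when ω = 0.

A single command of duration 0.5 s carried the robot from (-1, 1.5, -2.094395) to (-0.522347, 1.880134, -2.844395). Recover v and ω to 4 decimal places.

Δθ = -2.844395 − -2.094395 = -0.750000
ω = Δθ/dt = -0.750000/0.5 = -1.5000
R = Δx/(sin θ' − sin θ) = 0.8333
v = R·ω = 0.8333·-1.5000 = -1.2500

v = -1.2500, ω = -1.5000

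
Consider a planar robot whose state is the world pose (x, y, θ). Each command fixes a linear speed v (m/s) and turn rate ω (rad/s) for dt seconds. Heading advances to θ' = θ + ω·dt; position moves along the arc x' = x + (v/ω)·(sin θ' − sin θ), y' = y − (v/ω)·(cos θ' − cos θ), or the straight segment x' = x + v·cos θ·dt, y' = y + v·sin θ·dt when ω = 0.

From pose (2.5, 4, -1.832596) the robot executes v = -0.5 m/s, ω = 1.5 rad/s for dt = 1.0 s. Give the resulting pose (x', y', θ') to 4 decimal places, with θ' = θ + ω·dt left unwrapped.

θ' = -1.8326 + 1.5·1.0 = -0.3326
R = v/ω = -0.5/1.5 = -0.3333
x' = 2.5 + -0.3333·(sin -0.3326 − sin -1.8326) = 2.2869
y' = 4 − -0.3333·(cos -0.3326 − cos -1.8326) = 4.4013

(2.2869, 4.4013, -0.3326)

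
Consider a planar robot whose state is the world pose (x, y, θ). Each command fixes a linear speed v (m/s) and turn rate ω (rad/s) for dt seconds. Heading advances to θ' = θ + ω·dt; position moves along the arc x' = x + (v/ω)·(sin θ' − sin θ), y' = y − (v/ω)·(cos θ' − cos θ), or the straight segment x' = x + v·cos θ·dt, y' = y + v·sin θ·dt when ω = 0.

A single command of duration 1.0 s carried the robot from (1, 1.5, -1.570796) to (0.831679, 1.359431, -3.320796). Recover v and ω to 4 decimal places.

v = 0.2500, ω = -1.7500

Δθ = -3.320796 − -1.570796 = -1.750000
ω = Δθ/dt = -1.750000/1.0 = -1.7500
R = Δx/(sin θ' − sin θ) = -0.1429
v = R·ω = -0.1429·-1.7500 = 0.2500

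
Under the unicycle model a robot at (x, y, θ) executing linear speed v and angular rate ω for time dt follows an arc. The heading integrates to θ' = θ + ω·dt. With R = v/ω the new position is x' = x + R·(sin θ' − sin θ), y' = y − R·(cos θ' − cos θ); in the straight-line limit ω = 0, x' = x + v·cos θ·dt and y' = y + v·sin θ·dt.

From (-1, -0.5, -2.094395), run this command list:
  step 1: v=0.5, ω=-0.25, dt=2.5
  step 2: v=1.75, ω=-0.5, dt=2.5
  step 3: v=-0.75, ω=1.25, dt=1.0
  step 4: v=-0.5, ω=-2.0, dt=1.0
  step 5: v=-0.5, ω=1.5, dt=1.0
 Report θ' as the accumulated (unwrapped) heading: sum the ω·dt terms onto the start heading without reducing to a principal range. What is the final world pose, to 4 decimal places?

(-4.5767, -1.2053, -3.2194)

step 1: θ'=-2.7194 (R=-2.0000) → pose (-1.9125, -1.3244, -2.7194)
step 2: θ'=-3.9694 (R=-3.5000) → pose (-5.9243, -0.4994, -3.9694)
step 3: θ'=-2.7194 (R=-0.6000) → pose (-5.2365, -0.6409, -2.7194)
step 4: θ'=-4.7194 (R=0.2500) → pose (-4.8841, -0.8707, -4.7194)
step 5: θ'=-3.2194 (R=-0.3333) → pose (-4.5767, -1.2053, -3.2194)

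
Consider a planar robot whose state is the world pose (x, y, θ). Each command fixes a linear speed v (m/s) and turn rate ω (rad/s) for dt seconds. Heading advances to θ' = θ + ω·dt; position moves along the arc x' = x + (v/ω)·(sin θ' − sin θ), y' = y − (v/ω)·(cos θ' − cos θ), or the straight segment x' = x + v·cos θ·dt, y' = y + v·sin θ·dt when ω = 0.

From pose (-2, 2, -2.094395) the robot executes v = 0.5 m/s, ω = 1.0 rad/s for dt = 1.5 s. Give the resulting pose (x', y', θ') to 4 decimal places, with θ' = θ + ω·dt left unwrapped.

(-1.8470, 1.3358, -0.5944)

θ' = -2.0944 + 1.0·1.5 = -0.5944
R = v/ω = 0.5/1.0 = 0.5000
x' = -2 + 0.5000·(sin -0.5944 − sin -2.0944) = -1.8470
y' = 2 − 0.5000·(cos -0.5944 − cos -2.0944) = 1.3358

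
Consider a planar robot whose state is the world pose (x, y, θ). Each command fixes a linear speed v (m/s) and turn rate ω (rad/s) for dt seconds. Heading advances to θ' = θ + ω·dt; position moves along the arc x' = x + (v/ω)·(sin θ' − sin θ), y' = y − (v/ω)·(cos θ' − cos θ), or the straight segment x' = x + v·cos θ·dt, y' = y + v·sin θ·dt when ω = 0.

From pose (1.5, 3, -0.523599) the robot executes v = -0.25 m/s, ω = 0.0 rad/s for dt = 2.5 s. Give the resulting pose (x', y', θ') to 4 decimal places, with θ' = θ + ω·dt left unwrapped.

(0.9587, 3.3125, -0.5236)

θ' = -0.5236 + 0.0·2.5 = -0.5236
ω = 0 → straight: x' = 1.5 + -0.25·cos(-0.5236)·2.5 = 0.9587
y' = 3 + -0.25·sin(-0.5236)·2.5 = 3.3125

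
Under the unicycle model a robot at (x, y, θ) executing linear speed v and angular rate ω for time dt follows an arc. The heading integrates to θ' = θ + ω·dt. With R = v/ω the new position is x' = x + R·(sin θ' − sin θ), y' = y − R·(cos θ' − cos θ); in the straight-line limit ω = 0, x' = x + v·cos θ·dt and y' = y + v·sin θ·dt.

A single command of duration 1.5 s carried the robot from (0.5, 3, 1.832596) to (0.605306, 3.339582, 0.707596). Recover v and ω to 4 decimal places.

Δθ = 0.707596 − 1.832596 = -1.125000
ω = Δθ/dt = -1.125000/1.5 = -0.7500
R = −Δy/(cos θ' − cos θ) = -0.3333
v = R·ω = -0.3333·-0.7500 = 0.2500

v = 0.2500, ω = -0.7500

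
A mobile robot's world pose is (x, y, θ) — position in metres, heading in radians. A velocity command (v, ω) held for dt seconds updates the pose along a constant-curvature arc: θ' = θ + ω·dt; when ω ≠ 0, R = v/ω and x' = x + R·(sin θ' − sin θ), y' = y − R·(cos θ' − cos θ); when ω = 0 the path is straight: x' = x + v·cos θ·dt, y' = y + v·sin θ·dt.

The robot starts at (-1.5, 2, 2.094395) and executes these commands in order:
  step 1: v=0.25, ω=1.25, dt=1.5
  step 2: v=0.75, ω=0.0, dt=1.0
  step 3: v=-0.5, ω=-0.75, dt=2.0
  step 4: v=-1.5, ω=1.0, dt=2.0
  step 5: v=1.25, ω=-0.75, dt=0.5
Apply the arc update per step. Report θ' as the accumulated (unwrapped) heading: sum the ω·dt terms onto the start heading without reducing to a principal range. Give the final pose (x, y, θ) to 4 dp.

(0.7089, 1.8017, 4.0944)

step 1: θ'=3.9694 (R=0.2000) → pose (-1.8205, 2.0353, 3.9694)
step 2: θ'=3.9694 (straight) → pose (-2.3279, 1.4830, 3.9694)
step 3: θ'=2.4694 (R=0.6667) → pose (-1.4218, 1.5536, 2.4694)
step 4: θ'=4.4694 (R=-1.5000) → pose (0.9682, 2.3664, 4.4694)
step 5: θ'=4.0944 (R=-1.6667) → pose (0.7089, 1.8017, 4.0944)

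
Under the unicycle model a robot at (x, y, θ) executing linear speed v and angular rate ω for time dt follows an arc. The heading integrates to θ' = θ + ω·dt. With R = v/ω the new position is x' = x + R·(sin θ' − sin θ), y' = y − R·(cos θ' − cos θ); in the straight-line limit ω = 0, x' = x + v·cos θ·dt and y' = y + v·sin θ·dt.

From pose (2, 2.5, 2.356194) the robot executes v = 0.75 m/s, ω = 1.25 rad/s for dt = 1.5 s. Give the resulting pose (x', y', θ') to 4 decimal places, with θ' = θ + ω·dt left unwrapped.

(1.0439, 2.3534, 4.2312)

θ' = 2.3562 + 1.25·1.5 = 4.2312
R = v/ω = 0.75/1.25 = 0.6000
x' = 2 + 0.6000·(sin 4.2312 − sin 2.3562) = 1.0439
y' = 2.5 − 0.6000·(cos 4.2312 − cos 2.3562) = 2.3534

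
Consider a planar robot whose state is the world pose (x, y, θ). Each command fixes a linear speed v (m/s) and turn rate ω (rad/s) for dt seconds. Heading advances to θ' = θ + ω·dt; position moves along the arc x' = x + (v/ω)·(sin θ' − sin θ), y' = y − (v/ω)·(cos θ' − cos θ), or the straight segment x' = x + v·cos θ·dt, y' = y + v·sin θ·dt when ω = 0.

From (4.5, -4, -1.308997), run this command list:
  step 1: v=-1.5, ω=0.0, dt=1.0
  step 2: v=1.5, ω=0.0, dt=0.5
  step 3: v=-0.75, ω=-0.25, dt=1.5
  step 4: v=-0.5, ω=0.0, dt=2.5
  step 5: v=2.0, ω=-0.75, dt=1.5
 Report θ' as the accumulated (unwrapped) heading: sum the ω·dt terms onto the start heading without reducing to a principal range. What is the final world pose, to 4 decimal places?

step 1: θ'=-1.3090 (straight) → pose (4.1118, -2.5511, -1.3090)
step 2: θ'=-1.3090 (straight) → pose (4.3059, -3.2756, -1.3090)
step 3: θ'=-1.6840 (R=3.0000) → pose (4.2229, -2.1602, -1.6840)
step 4: θ'=-1.6840 (straight) → pose (4.3641, -0.9182, -1.6840)
step 5: θ'=-2.8090 (R=-2.6667) → pose (2.5851, -3.1375, -2.8090)

(2.5851, -3.1375, -2.8090)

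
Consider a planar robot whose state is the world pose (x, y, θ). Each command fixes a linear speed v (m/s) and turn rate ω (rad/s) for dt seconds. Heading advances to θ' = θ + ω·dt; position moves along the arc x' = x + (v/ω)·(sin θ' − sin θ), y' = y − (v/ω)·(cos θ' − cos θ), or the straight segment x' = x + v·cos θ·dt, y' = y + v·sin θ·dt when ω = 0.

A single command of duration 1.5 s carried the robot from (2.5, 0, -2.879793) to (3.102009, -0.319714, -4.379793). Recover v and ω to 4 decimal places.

Δθ = -4.379793 − -2.879793 = -1.500000
ω = Δθ/dt = -1.500000/1.5 = -1.0000
R = Δx/(sin θ' − sin θ) = 0.5000
v = R·ω = 0.5000·-1.0000 = -0.5000

v = -0.5000, ω = -1.0000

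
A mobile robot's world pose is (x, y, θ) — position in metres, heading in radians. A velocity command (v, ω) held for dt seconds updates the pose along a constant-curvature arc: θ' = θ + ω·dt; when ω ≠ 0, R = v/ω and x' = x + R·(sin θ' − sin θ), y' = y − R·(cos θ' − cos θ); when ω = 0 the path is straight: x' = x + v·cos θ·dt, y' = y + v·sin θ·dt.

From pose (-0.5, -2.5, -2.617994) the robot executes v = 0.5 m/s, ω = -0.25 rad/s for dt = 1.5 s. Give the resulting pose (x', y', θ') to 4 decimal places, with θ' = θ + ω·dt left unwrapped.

θ' = -2.6180 + -0.25·1.5 = -2.9930
R = v/ω = 0.5/-0.25 = -2.0000
x' = -0.5 + -2.0000·(sin -2.9930 − sin -2.6180) = -1.2039
y' = -2.5 − -2.0000·(cos -2.9930 − cos -2.6180) = -2.7459

(-1.2039, -2.7459, -2.9930)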